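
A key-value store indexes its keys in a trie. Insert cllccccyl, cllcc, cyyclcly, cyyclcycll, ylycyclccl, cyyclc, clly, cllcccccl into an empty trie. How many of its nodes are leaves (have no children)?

A leaf is a node with no children — equivalently, the end of a word that is not a proper prefix of any other stored word.
Those words: "cllcccccl", "cllccccyl", "clly", "cyyclcly", "cyyclcycll", "ylycyclccl"
Leaf count: 6

6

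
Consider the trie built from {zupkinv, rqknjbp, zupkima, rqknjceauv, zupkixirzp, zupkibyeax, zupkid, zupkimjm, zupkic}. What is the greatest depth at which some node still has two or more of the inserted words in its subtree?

6

Look for the deepest trie node that still has at least two words in its subtree.
"zupkima" and "zupkimjm" agree on "zupkim" (6 characters) before diverging; nothing deeper is shared.
Longest shared-prefix length: 6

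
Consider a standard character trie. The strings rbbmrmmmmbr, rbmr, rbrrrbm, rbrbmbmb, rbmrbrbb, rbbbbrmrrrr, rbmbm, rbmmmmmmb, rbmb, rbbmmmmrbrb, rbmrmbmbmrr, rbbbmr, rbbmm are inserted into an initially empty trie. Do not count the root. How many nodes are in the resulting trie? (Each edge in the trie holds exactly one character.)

59

For each word, the new-node count is its length minus the longest prefix already in the trie:
  "rbbmrmmmmbr" → 11 new (r, b, b, m, r, m, m, m, m, b, r)
  "rbmr" → prefix "rb" already present; 2 new (m, r)
  "rbrrrbm" → prefix "rb" already present; 5 new (r, r, r, b, m)
  "rbrbmbmb" → prefix "rbr" already present; 5 new (b, m, b, m, b)
  "rbmrbrbb" → prefix "rbmr" already present; 4 new (b, r, b, b)
  "rbbbbrmrrrr" → prefix "rbb" already present; 8 new (b, b, r, m, r, r, r, r)
  "rbmbm" → prefix "rbm" already present; 2 new (b, m)
  "rbmmmmmmb" → prefix "rbm" already present; 6 new (m, m, m, m, m, b)
  "rbmb" → prefix "rbmb" already present; 0 new (none)
  "rbbmmmmrbrb" → prefix "rbbm" already present; 7 new (m, m, m, r, b, r, b)
  "rbmrmbmbmrr" → prefix "rbmr" already present; 7 new (m, b, m, b, m, r, r)
  "rbbbmr" → prefix "rbbb" already present; 2 new (m, r)
  "rbbmm" → prefix "rbbmm" already present; 0 new (none)
Total nodes = 11 + 2 + 5 + 5 + 4 + 8 + 2 + 6 + 0 + 7 + 7 + 2 + 0 = 59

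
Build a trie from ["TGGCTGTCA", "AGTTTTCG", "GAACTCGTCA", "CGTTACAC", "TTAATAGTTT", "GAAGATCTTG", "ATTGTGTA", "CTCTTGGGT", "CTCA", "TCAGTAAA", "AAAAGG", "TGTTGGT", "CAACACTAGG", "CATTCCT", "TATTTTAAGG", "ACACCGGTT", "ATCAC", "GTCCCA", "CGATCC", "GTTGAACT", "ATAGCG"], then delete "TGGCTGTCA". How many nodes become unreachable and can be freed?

7

Walk "TGGCTGTCA" from the leaf back toward the root, removing each node that no remaining word uses.
The suffix "GCTGTCA" (7 nodes) is used only by "TGGCTGTCA"; the node for "TG" still has the child "T", so pruning stops there.
Nodes removed: 7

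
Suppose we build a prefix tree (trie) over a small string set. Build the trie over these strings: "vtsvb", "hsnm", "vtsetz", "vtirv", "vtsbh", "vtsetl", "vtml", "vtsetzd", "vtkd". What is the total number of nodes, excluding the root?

For each word, the new-node count is its length minus the longest prefix already in the trie:
  "vtsvb" → 5 new (v, t, s, v, b)
  "hsnm" → 4 new (h, s, n, m)
  "vtsetz" → prefix "vts" already present; 3 new (e, t, z)
  "vtirv" → prefix "vt" already present; 3 new (i, r, v)
  "vtsbh" → prefix "vts" already present; 2 new (b, h)
  "vtsetl" → prefix "vtset" already present; 1 new (l)
  "vtml" → prefix "vt" already present; 2 new (m, l)
  "vtsetzd" → prefix "vtsetz" already present; 1 new (d)
  "vtkd" → prefix "vt" already present; 2 new (k, d)
Total nodes = 5 + 4 + 3 + 3 + 2 + 1 + 2 + 1 + 2 = 23

23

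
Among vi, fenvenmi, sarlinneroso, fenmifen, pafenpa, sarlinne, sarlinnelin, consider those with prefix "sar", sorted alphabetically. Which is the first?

sarlinne

Filter for "sar…" and sort: "sarlinne", "sarlinnelin", "sarlinneroso"
Position 1: sarlinne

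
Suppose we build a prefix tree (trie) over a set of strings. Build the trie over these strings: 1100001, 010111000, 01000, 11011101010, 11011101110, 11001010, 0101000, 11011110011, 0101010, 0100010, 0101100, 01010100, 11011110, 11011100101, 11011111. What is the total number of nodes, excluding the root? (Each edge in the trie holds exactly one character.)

53

For each word, the new-node count is its length minus the longest prefix already in the trie:
  "1100001" → 7 new (1, 1, 0, 0, 0, 0, 1)
  "010111000" → 9 new (0, 1, 0, 1, 1, 1, 0, 0, 0)
  "01000" → prefix "010" already present; 2 new (0, 0)
  "11011101010" → prefix "110" already present; 8 new (1, 1, 1, 0, 1, 0, 1, 0)
  "11011101110" → prefix "11011101" already present; 3 new (1, 1, 0)
  "11001010" → prefix "1100" already present; 4 new (1, 0, 1, 0)
  "0101000" → prefix "0101" already present; 3 new (0, 0, 0)
  "11011110011" → prefix "110111" already present; 5 new (1, 0, 0, 1, 1)
  "0101010" → prefix "01010" already present; 2 new (1, 0)
  "0100010" → prefix "01000" already present; 2 new (1, 0)
  "0101100" → prefix "01011" already present; 2 new (0, 0)
  "01010100" → prefix "0101010" already present; 1 new (0)
  "11011110" → prefix "11011110" already present; 0 new (none)
  "11011100101" → prefix "1101110" already present; 4 new (0, 1, 0, 1)
  "11011111" → prefix "1101111" already present; 1 new (1)
Total nodes = 7 + 9 + 2 + 8 + 3 + 4 + 3 + 5 + 2 + 2 + 2 + 1 + 0 + 4 + 1 = 53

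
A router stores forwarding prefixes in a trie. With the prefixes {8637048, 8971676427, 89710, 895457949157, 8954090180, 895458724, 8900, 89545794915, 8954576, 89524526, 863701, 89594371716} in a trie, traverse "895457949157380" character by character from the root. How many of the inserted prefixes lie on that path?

Check each prefix of "895457949157380" against the stored set — each match is an end-marker on the path.
Prefixes of the query that are stored words: "89545794915", "895457949157"
Count: 2

2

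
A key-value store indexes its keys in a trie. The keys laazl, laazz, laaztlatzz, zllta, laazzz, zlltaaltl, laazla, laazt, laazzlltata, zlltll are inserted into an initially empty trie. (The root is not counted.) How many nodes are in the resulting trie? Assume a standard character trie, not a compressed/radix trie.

For each word, the new-node count is its length minus the longest prefix already in the trie:
  "laazl" → 5 new (l, a, a, z, l)
  "laazz" → prefix "laaz" already present; 1 new (z)
  "laaztlatzz" → prefix "laaz" already present; 6 new (t, l, a, t, z, z)
  "zllta" → 5 new (z, l, l, t, a)
  "laazzz" → prefix "laazz" already present; 1 new (z)
  "zlltaaltl" → prefix "zllta" already present; 4 new (a, l, t, l)
  "laazla" → prefix "laazl" already present; 1 new (a)
  "laazt" → prefix "laazt" already present; 0 new (none)
  "laazzlltata" → prefix "laazz" already present; 6 new (l, l, t, a, t, a)
  "zlltll" → prefix "zllt" already present; 2 new (l, l)
Total nodes = 5 + 1 + 6 + 5 + 1 + 4 + 1 + 0 + 6 + 2 = 31

31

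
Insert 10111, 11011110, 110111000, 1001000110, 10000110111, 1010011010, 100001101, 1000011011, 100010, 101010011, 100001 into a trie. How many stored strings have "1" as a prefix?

Walk to "1"; the words in its subtree are exactly those with that prefix.
Matches: "100001", "100001101", "1000011011", "10000110111", "100010", "1001000110", "1010011010", "101010011", "10111", "110111000", "11011110"
Count: 11

11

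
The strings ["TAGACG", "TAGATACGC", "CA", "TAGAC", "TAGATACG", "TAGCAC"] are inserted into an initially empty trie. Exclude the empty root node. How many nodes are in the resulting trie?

Trie structure (* marks end of a word):
(root)
├─ C
│  └─ A *
└─ T
   └─ A
      └─ G
         ├─ A
         │  ├─ C *
         │  │  └─ G *
         │  └─ T
         │     └─ A
         │        └─ C
         │           └─ G *
         │              └─ C *
         └─ C
            └─ A
               └─ C *
Counting every labelled node above: 16.

16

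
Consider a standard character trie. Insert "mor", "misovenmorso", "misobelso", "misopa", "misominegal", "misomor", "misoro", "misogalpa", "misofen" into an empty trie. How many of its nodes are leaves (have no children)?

9

Leaves are exactly the stored words that no other stored word extends.
Those words: "misobelso", "misofen", "misogalpa", "misominegal", "misomor", "misopa", "misoro", "misovenmorso", "mor"
Leaf count: 9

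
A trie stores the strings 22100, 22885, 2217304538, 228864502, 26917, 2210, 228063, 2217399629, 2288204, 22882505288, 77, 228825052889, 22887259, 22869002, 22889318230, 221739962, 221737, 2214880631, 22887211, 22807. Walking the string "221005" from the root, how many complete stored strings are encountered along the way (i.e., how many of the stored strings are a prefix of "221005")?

2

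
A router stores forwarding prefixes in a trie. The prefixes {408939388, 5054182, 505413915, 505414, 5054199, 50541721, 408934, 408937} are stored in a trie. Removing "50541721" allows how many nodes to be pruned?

3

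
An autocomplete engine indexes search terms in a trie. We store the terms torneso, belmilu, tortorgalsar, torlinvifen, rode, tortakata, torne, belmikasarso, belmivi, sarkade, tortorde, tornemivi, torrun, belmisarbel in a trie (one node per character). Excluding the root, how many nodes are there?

71

For each word, the new-node count is its length minus the longest prefix already in the trie:
  "torneso" → 7 new (t, o, r, n, e, s, o)
  "belmilu" → 7 new (b, e, l, m, i, l, u)
  "tortorgalsar" → prefix "tor" already present; 9 new (t, o, r, g, a, l, s, a, r)
  "torlinvifen" → prefix "tor" already present; 8 new (l, i, n, v, i, f, e, n)
  "rode" → 4 new (r, o, d, e)
  "tortakata" → prefix "tort" already present; 5 new (a, k, a, t, a)
  "torne" → prefix "torne" already present; 0 new (none)
  "belmikasarso" → prefix "belmi" already present; 7 new (k, a, s, a, r, s, o)
  "belmivi" → prefix "belmi" already present; 2 new (v, i)
  "sarkade" → 7 new (s, a, r, k, a, d, e)
  "tortorde" → prefix "tortor" already present; 2 new (d, e)
  "tornemivi" → prefix "torne" already present; 4 new (m, i, v, i)
  "torrun" → prefix "tor" already present; 3 new (r, u, n)
  "belmisarbel" → prefix "belmi" already present; 6 new (s, a, r, b, e, l)
Total nodes = 7 + 7 + 9 + 8 + 4 + 5 + 0 + 7 + 2 + 7 + 2 + 4 + 3 + 6 = 71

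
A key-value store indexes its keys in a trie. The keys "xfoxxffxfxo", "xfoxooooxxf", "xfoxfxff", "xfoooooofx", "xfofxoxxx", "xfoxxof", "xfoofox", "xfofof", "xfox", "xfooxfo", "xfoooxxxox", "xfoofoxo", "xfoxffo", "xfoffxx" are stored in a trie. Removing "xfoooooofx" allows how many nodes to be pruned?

5

After clearing the end-marker at "xfoooooofx", prune upward until reaching a node still needed by another word.
The suffix "ooofx" (5 nodes) is used only by "xfoooooofx"; the node for "xfooo" still has the child "x", so pruning stops there.
Nodes removed: 5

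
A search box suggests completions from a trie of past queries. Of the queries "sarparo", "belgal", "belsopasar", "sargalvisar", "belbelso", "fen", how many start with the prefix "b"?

Walk to "b"; the words in its subtree are exactly those with that prefix.
Matches: "belbelso", "belgal", "belsopasar"
Count: 3

3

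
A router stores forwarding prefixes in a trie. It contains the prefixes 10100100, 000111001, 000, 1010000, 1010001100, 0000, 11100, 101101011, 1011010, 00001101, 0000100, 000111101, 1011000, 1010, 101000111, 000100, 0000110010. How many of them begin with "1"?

Traverse to the node for "1", then collect every word in that subtree.
Words under "1": 1010, 1010000, 1010001100, 101000111, 10100100, 1011000, 1011010, 101101011, 11100
Count: 9

9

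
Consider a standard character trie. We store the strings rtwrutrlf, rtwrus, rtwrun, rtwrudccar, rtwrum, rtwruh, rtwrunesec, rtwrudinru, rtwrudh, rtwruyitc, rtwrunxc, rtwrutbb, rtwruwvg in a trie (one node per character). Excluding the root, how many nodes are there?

38

Count nodes per top-level branch (shared prefixes stored once):
  'r'-branch (rtwrudccar, rtwrudh, rtwrudinru, rtwruh, rtwrum, rtwrun, rtwrunesec, rtwrunxc, rtwrus, rtwrutbb, rtwrutrlf, rtwruwvg, rtwruyitc): 38 nodes
Sum: 38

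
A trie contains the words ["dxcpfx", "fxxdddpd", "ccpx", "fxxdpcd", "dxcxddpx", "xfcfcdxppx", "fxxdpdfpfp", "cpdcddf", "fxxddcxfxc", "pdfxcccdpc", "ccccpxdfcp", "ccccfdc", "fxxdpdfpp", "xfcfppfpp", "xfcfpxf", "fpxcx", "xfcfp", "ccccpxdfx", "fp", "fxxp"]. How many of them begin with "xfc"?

4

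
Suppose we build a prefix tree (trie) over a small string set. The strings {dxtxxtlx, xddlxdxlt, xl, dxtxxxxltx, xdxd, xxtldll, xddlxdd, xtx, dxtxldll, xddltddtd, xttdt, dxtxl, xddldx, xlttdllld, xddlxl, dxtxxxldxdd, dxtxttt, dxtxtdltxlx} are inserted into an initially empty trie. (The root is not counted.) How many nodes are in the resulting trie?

70

Trace insertions, counting only characters that open a new branch:
  "dxtxxtlx" → 8 new (d, x, t, x, x, t, l, x)
  "xddlxdxlt" → 9 new (x, d, d, l, x, d, x, l, t)
  "xl" → prefix "x" already present; 1 new (l)
  "dxtxxxxltx" → prefix "dxtxx" already present; 5 new (x, x, l, t, x)
  "xdxd" → prefix "xd" already present; 2 new (x, d)
  "xxtldll" → prefix "x" already present; 6 new (x, t, l, d, l, l)
  "xddlxdd" → prefix "xddlxd" already present; 1 new (d)
  "xtx" → prefix "x" already present; 2 new (t, x)
  "dxtxldll" → prefix "dxtx" already present; 4 new (l, d, l, l)
  "xddltddtd" → prefix "xddl" already present; 5 new (t, d, d, t, d)
  "xttdt" → prefix "xt" already present; 3 new (t, d, t)
  "dxtxl" → prefix "dxtxl" already present; 0 new (none)
  "xddldx" → prefix "xddl" already present; 2 new (d, x)
  "xlttdllld" → prefix "xl" already present; 7 new (t, t, d, l, l, l, d)
  "xddlxl" → prefix "xddlx" already present; 1 new (l)
  "dxtxxxldxdd" → prefix "dxtxxx" already present; 5 new (l, d, x, d, d)
  "dxtxttt" → prefix "dxtx" already present; 3 new (t, t, t)
  "dxtxtdltxlx" → prefix "dxtxt" already present; 6 new (d, l, t, x, l, x)
Total nodes = 8 + 9 + 1 + 5 + 2 + 6 + 1 + 2 + 4 + 5 + 3 + 0 + 2 + 7 + 1 + 5 + 3 + 6 = 70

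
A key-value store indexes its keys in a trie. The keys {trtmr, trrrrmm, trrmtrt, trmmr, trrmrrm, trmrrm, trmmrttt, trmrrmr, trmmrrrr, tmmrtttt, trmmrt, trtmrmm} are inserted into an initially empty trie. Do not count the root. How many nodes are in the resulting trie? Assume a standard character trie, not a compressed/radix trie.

Trie structure (* marks end of a word):
(root)
└─ t
   ├─ m
   │  └─ m
   │     └─ r
   │        └─ t
   │           └─ t
   │              └─ t
   │                 └─ t *
   └─ r
      ├─ m
      │  ├─ m
      │  │  └─ r *
      │  │     ├─ r
      │  │     │  └─ r
      │  │     │     └─ r *
      │  │     └─ t *
      │  │        └─ t
      │  │           └─ t *
      │  └─ r
      │     └─ r
      │        └─ m *
      │           └─ r *
      ├─ r
      │  ├─ m
      │  │  ├─ r
      │  │  │  └─ r
      │  │  │     └─ m *
      │  │  └─ t
      │  │     └─ r
      │  │        └─ t *
      │  └─ r
      │     └─ r
      │        └─ m
      │           └─ m *
      └─ t
         └─ m
            └─ r *
               └─ m
                  └─ m *
Counting every labelled node above: 39.

39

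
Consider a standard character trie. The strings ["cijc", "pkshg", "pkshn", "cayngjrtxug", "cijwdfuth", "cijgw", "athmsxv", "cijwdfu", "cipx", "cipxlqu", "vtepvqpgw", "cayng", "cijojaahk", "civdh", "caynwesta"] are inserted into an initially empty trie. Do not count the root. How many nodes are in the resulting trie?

63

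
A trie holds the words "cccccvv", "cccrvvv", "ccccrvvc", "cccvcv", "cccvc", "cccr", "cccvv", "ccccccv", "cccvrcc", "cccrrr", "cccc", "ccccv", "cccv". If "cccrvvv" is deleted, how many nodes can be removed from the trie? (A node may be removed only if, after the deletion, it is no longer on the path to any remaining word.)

A node on "cccrvvv"'s path can go only if nothing else ends at it or branches off below it.
The suffix "vvv" (3 nodes) is used only by "cccrvvv"; the node for "cccr" still has the child "r", so pruning stops there.
Nodes removed: 3

3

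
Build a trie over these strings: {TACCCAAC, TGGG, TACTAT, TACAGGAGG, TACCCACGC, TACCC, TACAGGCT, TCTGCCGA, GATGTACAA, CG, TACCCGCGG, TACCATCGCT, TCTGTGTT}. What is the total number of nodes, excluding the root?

Insert word by word; a character creates a node only if that edge doesn't already exist:
  "TACCCAAC" → 8 new (T, A, C, C, C, A, A, C)
  "TGGG" → prefix "T" already present; 3 new (G, G, G)
  "TACTAT" → prefix "TAC" already present; 3 new (T, A, T)
  "TACAGGAGG" → prefix "TAC" already present; 6 new (A, G, G, A, G, G)
  "TACCCACGC" → prefix "TACCCA" already present; 3 new (C, G, C)
  "TACCC" → prefix "TACCC" already present; 0 new (none)
  "TACAGGCT" → prefix "TACAGG" already present; 2 new (C, T)
  "TCTGCCGA" → prefix "T" already present; 7 new (C, T, G, C, C, G, A)
  "GATGTACAA" → 9 new (G, A, T, G, T, A, C, A, A)
  "CG" → 2 new (C, G)
  "TACCCGCGG" → prefix "TACCC" already present; 4 new (G, C, G, G)
  "TACCATCGCT" → prefix "TACC" already present; 6 new (A, T, C, G, C, T)
  "TCTGTGTT" → prefix "TCTG" already present; 4 new (T, G, T, T)
Total nodes = 8 + 3 + 3 + 6 + 3 + 0 + 2 + 7 + 9 + 2 + 4 + 6 + 4 = 57

57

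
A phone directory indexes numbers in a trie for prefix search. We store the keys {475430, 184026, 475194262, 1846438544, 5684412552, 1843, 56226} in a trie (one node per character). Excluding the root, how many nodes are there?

Count nodes per top-level branch (shared prefixes stored once):
  '1'-branch (184026, 1843, 1846438544): 14 nodes
  '4'-branch (475194262, 475430): 12 nodes
  '5'-branch (56226, 5684412552): 13 nodes
Sum: 39

39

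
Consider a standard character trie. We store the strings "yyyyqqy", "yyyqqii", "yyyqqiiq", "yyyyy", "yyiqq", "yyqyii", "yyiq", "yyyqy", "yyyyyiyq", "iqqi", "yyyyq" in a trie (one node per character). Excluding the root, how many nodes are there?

28

Trace insertions, counting only characters that open a new branch:
  "yyyyqqy" → 7 new (y, y, y, y, q, q, y)
  "yyyqqii" → prefix "yyy" already present; 4 new (q, q, i, i)
  "yyyqqiiq" → prefix "yyyqqii" already present; 1 new (q)
  "yyyyy" → prefix "yyyy" already present; 1 new (y)
  "yyiqq" → prefix "yy" already present; 3 new (i, q, q)
  "yyqyii" → prefix "yy" already present; 4 new (q, y, i, i)
  "yyiq" → prefix "yyiq" already present; 0 new (none)
  "yyyqy" → prefix "yyyq" already present; 1 new (y)
  "yyyyyiyq" → prefix "yyyyy" already present; 3 new (i, y, q)
  "iqqi" → 4 new (i, q, q, i)
  "yyyyq" → prefix "yyyyq" already present; 0 new (none)
Total nodes = 7 + 4 + 1 + 1 + 3 + 4 + 0 + 1 + 3 + 4 + 0 = 28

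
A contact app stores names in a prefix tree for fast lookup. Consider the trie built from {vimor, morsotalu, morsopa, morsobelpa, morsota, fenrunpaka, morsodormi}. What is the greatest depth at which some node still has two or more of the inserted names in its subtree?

Equivalently: take the maximum, over all pairs, of their longest common prefix length.
e.g. "morsota" and "morsotalu" share the prefix "morsota" of length 7; no pair shares a longer one.
Longest shared-prefix length: 7

7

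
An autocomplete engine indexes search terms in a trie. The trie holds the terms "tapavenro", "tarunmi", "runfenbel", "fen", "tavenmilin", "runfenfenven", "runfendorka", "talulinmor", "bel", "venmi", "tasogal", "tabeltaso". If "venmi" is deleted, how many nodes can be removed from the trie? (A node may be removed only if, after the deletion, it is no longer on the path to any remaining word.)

A node on "venmi"'s path can go only if nothing else ends at it or branches off below it.
No other word shares any prefix with "venmi", so all 5 of its nodes go.
Nodes removed: 5

5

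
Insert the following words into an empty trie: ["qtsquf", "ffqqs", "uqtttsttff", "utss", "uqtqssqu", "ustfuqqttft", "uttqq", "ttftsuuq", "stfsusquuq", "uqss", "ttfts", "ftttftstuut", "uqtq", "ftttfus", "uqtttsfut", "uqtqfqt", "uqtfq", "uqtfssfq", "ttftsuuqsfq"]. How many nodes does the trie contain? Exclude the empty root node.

89

Trace insertions, counting only characters that open a new branch:
  "qtsquf" → 6 new (q, t, s, q, u, f)
  "ffqqs" → 5 new (f, f, q, q, s)
  "uqtttsttff" → 10 new (u, q, t, t, t, s, t, t, f, f)
  "utss" → prefix "u" already present; 3 new (t, s, s)
  "uqtqssqu" → prefix "uqt" already present; 5 new (q, s, s, q, u)
  "ustfuqqttft" → prefix "u" already present; 10 new (s, t, f, u, q, q, t, t, f, t)
  "uttqq" → prefix "ut" already present; 3 new (t, q, q)
  "ttftsuuq" → 8 new (t, t, f, t, s, u, u, q)
  "stfsusquuq" → 10 new (s, t, f, s, u, s, q, u, u, q)
  "uqss" → prefix "uq" already present; 2 new (s, s)
  "ttfts" → prefix "ttfts" already present; 0 new (none)
  "ftttftstuut" → prefix "f" already present; 10 new (t, t, t, f, t, s, t, u, u, t)
  "uqtq" → prefix "uqtq" already present; 0 new (none)
  "ftttfus" → prefix "ftttf" already present; 2 new (u, s)
  "uqtttsfut" → prefix "uqttts" already present; 3 new (f, u, t)
  "uqtqfqt" → prefix "uqtq" already present; 3 new (f, q, t)
  "uqtfq" → prefix "uqt" already present; 2 new (f, q)
  "uqtfssfq" → prefix "uqtf" already present; 4 new (s, s, f, q)
  "ttftsuuqsfq" → prefix "ttftsuuq" already present; 3 new (s, f, q)
Total nodes = 6 + 5 + 10 + 3 + 5 + 10 + 3 + 8 + 10 + 2 + 0 + 10 + 0 + 2 + 3 + 3 + 2 + 4 + 3 = 89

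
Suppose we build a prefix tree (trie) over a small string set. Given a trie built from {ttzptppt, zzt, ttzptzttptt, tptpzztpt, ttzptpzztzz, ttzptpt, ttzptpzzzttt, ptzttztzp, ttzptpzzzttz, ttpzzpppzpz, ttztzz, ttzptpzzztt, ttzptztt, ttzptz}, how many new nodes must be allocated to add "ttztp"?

The longest prefix of "ttztp" already in the trie is "ttzt" (length 4).
New nodes needed: |"ttztp"| − 4 = 5 − 4 = 1.

1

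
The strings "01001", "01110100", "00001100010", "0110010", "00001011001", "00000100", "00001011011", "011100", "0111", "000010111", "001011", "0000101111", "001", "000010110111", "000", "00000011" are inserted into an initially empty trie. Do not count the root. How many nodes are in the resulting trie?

Count nodes per top-level branch (shared prefixes stored once):
  '0'-branch (000, 00000011, 00000100, 00001011001, 00001011011, 000010110111, 000010111, 0000101111, 00001100010, 001, 001011, 01001, 0110010, 0111, 011100, 01110100): 48 nodes
Sum: 48

48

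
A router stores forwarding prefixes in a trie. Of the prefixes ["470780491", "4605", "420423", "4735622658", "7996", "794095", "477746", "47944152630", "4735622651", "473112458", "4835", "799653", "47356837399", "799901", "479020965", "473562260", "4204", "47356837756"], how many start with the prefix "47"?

10

Filter for entries beginning with "47":
Matches: "470780491", "473112458", "473562260", "4735622651", "4735622658", "47356837399", "47356837756", "477746", "479020965", "47944152630"
Count: 10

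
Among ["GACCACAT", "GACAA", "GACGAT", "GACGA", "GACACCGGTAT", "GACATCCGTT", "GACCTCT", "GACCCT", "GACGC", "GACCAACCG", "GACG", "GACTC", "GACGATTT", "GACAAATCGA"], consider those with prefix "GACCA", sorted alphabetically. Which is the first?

GACCAACCG

Words with prefix "GACCA", in lexicographic order: "GACCAACCG", "GACCACAT"
The 1st is GACCAACCG.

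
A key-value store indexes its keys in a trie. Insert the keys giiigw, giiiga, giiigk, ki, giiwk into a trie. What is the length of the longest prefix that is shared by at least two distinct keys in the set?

5

Equivalently: take the maximum, over all pairs, of their longest common prefix length.
e.g. "giiiga" and "giiigk" share the prefix "giiig" of length 5; no pair shares a longer one.
Longest shared-prefix length: 5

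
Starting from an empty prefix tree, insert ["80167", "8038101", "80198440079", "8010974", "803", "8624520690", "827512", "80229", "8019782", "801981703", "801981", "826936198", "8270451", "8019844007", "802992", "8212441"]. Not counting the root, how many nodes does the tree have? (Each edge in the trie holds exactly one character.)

65

Insert word by word; a character creates a node only if that edge doesn't already exist:
  "80167" → 5 new (8, 0, 1, 6, 7)
  "8038101" → prefix "80" already present; 5 new (3, 8, 1, 0, 1)
  "80198440079" → prefix "801" already present; 8 new (9, 8, 4, 4, 0, 0, 7, 9)
  "8010974" → prefix "801" already present; 4 new (0, 9, 7, 4)
  "803" → prefix "803" already present; 0 new (none)
  "8624520690" → prefix "8" already present; 9 new (6, 2, 4, 5, 2, 0, 6, 9, 0)
  "827512" → prefix "8" already present; 5 new (2, 7, 5, 1, 2)
  "80229" → prefix "80" already present; 3 new (2, 2, 9)
  "8019782" → prefix "8019" already present; 3 new (7, 8, 2)
  "801981703" → prefix "80198" already present; 4 new (1, 7, 0, 3)
  "801981" → prefix "801981" already present; 0 new (none)
  "826936198" → prefix "82" already present; 7 new (6, 9, 3, 6, 1, 9, 8)
  "8270451" → prefix "827" already present; 4 new (0, 4, 5, 1)
  "8019844007" → prefix "8019844007" already present; 0 new (none)
  "802992" → prefix "802" already present; 3 new (9, 9, 2)
  "8212441" → prefix "82" already present; 5 new (1, 2, 4, 4, 1)
Total nodes = 5 + 5 + 8 + 4 + 0 + 9 + 5 + 3 + 3 + 4 + 0 + 7 + 4 + 0 + 3 + 5 = 65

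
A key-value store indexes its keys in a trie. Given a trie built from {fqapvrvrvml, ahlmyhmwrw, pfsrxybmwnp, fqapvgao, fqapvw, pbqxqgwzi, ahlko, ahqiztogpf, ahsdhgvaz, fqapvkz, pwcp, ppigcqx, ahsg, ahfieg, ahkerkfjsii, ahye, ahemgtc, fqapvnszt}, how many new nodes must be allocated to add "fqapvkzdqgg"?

Walking "fqapvkzdqgg" from the root, the first 7 characters ("fqapvkz") follow existing edges; "d" is the first miss.
Each of the 4 remaining characters creates one node.

4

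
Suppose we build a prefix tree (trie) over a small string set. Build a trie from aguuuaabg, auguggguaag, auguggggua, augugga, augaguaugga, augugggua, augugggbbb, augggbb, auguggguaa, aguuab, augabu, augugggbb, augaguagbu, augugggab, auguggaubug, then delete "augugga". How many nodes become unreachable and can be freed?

Walk "augugga" from the leaf back toward the root, removing each node that no remaining word uses.
Every node on "augugga" is still needed (e.g. by "auguggaubug"), so nothing is freed.
Nodes removed: 0

0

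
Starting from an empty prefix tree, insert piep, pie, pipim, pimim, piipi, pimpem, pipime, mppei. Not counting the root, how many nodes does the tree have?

For each word, the new-node count is its length minus the longest prefix already in the trie:
  "piep" → 4 new (p, i, e, p)
  "pie" → prefix "pie" already present; 0 new (none)
  "pipim" → prefix "pi" already present; 3 new (p, i, m)
  "pimim" → prefix "pi" already present; 3 new (m, i, m)
  "piipi" → prefix "pi" already present; 3 new (i, p, i)
  "pimpem" → prefix "pim" already present; 3 new (p, e, m)
  "pipime" → prefix "pipim" already present; 1 new (e)
  "mppei" → 5 new (m, p, p, e, i)
Total nodes = 4 + 0 + 3 + 3 + 3 + 3 + 1 + 5 = 22

22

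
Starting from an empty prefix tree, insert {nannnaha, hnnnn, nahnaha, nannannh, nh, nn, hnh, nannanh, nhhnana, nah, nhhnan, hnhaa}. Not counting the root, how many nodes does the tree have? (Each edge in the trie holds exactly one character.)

33

Trie structure (* marks end of a word):
(root)
├─ h
│  └─ n
│     ├─ h *
│     │  └─ a
│     │     └─ a *
│     └─ n
│        └─ n
│           └─ n *
└─ n
   ├─ a
   │  ├─ h *
   │  │  └─ n
   │  │     └─ a
   │  │        └─ h
   │  │           └─ a *
   │  └─ n
   │     └─ n
   │        ├─ a
   │        │  └─ n
   │        │     ├─ h *
   │        │     └─ n
   │        │        └─ h *
   │        └─ n
   │           └─ a
   │              └─ h
   │                 └─ a *
   ├─ h *
   │  └─ h
   │     └─ n
   │        └─ a
   │           └─ n *
   │              └─ a *
   └─ n *
Counting every labelled node above: 33.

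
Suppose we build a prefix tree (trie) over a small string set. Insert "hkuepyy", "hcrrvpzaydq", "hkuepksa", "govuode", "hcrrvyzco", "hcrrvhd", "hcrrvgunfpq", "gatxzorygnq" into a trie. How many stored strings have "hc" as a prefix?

4

Filter for entries beginning with "hc":
Matches: "hcrrvgunfpq", "hcrrvhd", "hcrrvpzaydq", "hcrrvyzco"
Count: 4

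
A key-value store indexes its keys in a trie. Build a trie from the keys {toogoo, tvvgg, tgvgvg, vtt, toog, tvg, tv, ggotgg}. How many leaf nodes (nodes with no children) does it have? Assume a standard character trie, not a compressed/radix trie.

A leaf is a node with no children — equivalently, the end of a word that is not a proper prefix of any other stored word.
Those words: "ggotgg", "tgvgvg", "toogoo", "tvg", "tvvgg", "vtt"
Leaf count: 6

6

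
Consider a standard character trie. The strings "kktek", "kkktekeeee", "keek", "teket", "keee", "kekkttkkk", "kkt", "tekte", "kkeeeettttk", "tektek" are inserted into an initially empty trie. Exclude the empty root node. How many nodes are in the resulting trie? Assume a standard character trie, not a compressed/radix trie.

41

For each word, the new-node count is its length minus the longest prefix already in the trie:
  "kktek" → 5 new (k, k, t, e, k)
  "kkktekeeee" → prefix "kk" already present; 8 new (k, t, e, k, e, e, e, e)
  "keek" → prefix "k" already present; 3 new (e, e, k)
  "teket" → 5 new (t, e, k, e, t)
  "keee" → prefix "kee" already present; 1 new (e)
  "kekkttkkk" → prefix "ke" already present; 7 new (k, k, t, t, k, k, k)
  "kkt" → prefix "kkt" already present; 0 new (none)
  "tekte" → prefix "tek" already present; 2 new (t, e)
  "kkeeeettttk" → prefix "kk" already present; 9 new (e, e, e, e, t, t, t, t, k)
  "tektek" → prefix "tekte" already present; 1 new (k)
Total nodes = 5 + 8 + 3 + 5 + 1 + 7 + 0 + 2 + 9 + 1 = 41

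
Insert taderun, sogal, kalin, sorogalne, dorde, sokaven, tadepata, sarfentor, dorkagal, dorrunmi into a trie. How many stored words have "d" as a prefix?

3

Filter for entries beginning with "d":
Matches: "dorde", "dorkagal", "dorrunmi"
Count: 3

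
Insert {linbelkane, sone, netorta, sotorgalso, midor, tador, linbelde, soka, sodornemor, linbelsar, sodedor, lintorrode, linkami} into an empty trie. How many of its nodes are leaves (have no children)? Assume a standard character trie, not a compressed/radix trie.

13

Leaves are exactly the stored words that no other stored word extends.
Those words: "linbelde", "linbelkane", "linbelsar", "linkami", "lintorrode", "midor", "netorta", "sodedor", "sodornemor", "soka", "sone", "sotorgalso", "tador"
Leaf count: 13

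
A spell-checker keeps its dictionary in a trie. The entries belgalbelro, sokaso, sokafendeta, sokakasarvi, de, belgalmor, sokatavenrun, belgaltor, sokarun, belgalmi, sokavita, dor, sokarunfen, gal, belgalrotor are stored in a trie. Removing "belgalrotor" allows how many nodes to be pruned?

5

A node on "belgalrotor"'s path can go only if nothing else ends at it or branches off below it.
The suffix "rotor" (5 nodes) is used only by "belgalrotor"; the node for "belgal" still has the child "b", so pruning stops there.
Nodes removed: 5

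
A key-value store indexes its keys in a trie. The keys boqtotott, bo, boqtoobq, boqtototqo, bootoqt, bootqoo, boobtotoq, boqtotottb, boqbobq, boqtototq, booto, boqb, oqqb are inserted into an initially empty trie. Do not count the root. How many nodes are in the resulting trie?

37

For each word, the new-node count is its length minus the longest prefix already in the trie:
  "boqtotott" → 9 new (b, o, q, t, o, t, o, t, t)
  "bo" → prefix "bo" already present; 0 new (none)
  "boqtoobq" → prefix "boqto" already present; 3 new (o, b, q)
  "boqtototqo" → prefix "boqtotot" already present; 2 new (q, o)
  "bootoqt" → prefix "bo" already present; 5 new (o, t, o, q, t)
  "bootqoo" → prefix "boot" already present; 3 new (q, o, o)
  "boobtotoq" → prefix "boo" already present; 6 new (b, t, o, t, o, q)
  "boqtotottb" → prefix "boqtotott" already present; 1 new (b)
  "boqbobq" → prefix "boq" already present; 4 new (b, o, b, q)
  "boqtototq" → prefix "boqtototq" already present; 0 new (none)
  "booto" → prefix "booto" already present; 0 new (none)
  "boqb" → prefix "boqb" already present; 0 new (none)
  "oqqb" → 4 new (o, q, q, b)
Total nodes = 9 + 0 + 3 + 2 + 5 + 3 + 6 + 1 + 4 + 0 + 0 + 0 + 4 = 37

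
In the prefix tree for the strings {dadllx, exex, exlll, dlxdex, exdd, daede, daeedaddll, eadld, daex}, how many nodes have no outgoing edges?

9

A leaf is a node with no children — equivalently, the end of a word that is not a proper prefix of any other stored word.
Those words: "dadllx", "daede", "daeedaddll", "daex", "dlxdex", "eadld", "exdd", "exex", "exlll"
Leaf count: 9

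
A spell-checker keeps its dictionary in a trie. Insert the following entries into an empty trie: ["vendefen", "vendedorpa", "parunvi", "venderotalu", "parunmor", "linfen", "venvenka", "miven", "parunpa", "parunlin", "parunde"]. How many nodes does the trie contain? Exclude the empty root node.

For each word, the new-node count is its length minus the longest prefix already in the trie:
  "vendefen" → 8 new (v, e, n, d, e, f, e, n)
  "vendedorpa" → prefix "vende" already present; 5 new (d, o, r, p, a)
  "parunvi" → 7 new (p, a, r, u, n, v, i)
  "venderotalu" → prefix "vende" already present; 6 new (r, o, t, a, l, u)
  "parunmor" → prefix "parun" already present; 3 new (m, o, r)
  "linfen" → 6 new (l, i, n, f, e, n)
  "venvenka" → prefix "ven" already present; 5 new (v, e, n, k, a)
  "miven" → 5 new (m, i, v, e, n)
  "parunpa" → prefix "parun" already present; 2 new (p, a)
  "parunlin" → prefix "parun" already present; 3 new (l, i, n)
  "parunde" → prefix "parun" already present; 2 new (d, e)
Total nodes = 8 + 5 + 7 + 6 + 3 + 6 + 5 + 5 + 2 + 3 + 2 = 52

52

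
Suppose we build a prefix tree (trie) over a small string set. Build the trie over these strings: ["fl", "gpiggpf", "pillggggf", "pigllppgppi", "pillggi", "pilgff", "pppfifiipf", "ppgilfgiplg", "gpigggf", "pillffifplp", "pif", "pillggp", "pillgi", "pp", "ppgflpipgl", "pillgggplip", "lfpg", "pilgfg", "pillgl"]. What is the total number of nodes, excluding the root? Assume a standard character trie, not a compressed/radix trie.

78

Trace insertions, counting only characters that open a new branch:
  "fl" → 2 new (f, l)
  "gpiggpf" → 7 new (g, p, i, g, g, p, f)
  "pillggggf" → 9 new (p, i, l, l, g, g, g, g, f)
  "pigllppgppi" → prefix "pi" already present; 9 new (g, l, l, p, p, g, p, p, i)
  "pillggi" → prefix "pillgg" already present; 1 new (i)
  "pilgff" → prefix "pil" already present; 3 new (g, f, f)
  "pppfifiipf" → prefix "p" already present; 9 new (p, p, f, i, f, i, i, p, f)
  "ppgilfgiplg" → prefix "pp" already present; 9 new (g, i, l, f, g, i, p, l, g)
  "gpigggf" → prefix "gpigg" already present; 2 new (g, f)
  "pillffifplp" → prefix "pill" already present; 7 new (f, f, i, f, p, l, p)
  "pif" → prefix "pi" already present; 1 new (f)
  "pillggp" → prefix "pillgg" already present; 1 new (p)
  "pillgi" → prefix "pillg" already present; 1 new (i)
  "pp" → prefix "pp" already present; 0 new (none)
  "ppgflpipgl" → prefix "ppg" already present; 7 new (f, l, p, i, p, g, l)
  "pillgggplip" → prefix "pillggg" already present; 4 new (p, l, i, p)
  "lfpg" → 4 new (l, f, p, g)
  "pilgfg" → prefix "pilgf" already present; 1 new (g)
  "pillgl" → prefix "pillg" already present; 1 new (l)
Total nodes = 2 + 7 + 9 + 9 + 1 + 3 + 9 + 9 + 2 + 7 + 1 + 1 + 1 + 0 + 7 + 4 + 4 + 1 + 1 = 78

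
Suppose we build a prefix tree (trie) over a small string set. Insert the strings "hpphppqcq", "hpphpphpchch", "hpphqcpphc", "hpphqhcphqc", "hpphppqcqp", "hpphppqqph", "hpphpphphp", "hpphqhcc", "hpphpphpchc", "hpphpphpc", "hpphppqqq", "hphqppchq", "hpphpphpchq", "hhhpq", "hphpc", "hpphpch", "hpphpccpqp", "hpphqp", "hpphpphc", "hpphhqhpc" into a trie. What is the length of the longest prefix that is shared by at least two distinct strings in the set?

11

Look for the deepest trie node that still has at least two words in its subtree.
e.g. "hpphpphpchc" and "hpphpphpchch" share the prefix "hpphpphpchc" of length 11; no pair shares a longer one.
Longest shared-prefix length: 11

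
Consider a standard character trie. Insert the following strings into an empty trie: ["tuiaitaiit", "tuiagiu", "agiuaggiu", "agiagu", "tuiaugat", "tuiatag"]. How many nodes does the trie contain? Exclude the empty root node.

32

For each word, the new-node count is its length minus the longest prefix already in the trie:
  "tuiaitaiit" → 10 new (t, u, i, a, i, t, a, i, i, t)
  "tuiagiu" → prefix "tuia" already present; 3 new (g, i, u)
  "agiuaggiu" → 9 new (a, g, i, u, a, g, g, i, u)
  "agiagu" → prefix "agi" already present; 3 new (a, g, u)
  "tuiaugat" → prefix "tuia" already present; 4 new (u, g, a, t)
  "tuiatag" → prefix "tuia" already present; 3 new (t, a, g)
Total nodes = 10 + 3 + 9 + 3 + 4 + 3 = 32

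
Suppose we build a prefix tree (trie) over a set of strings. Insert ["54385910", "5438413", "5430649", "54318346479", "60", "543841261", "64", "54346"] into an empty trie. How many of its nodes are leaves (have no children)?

8

A leaf is a node with no children — equivalently, the end of a word that is not a proper prefix of any other stored word.
Those words: "5430649", "54318346479", "54346", "543841261", "5438413", "54385910", "60", "64"
Leaf count: 8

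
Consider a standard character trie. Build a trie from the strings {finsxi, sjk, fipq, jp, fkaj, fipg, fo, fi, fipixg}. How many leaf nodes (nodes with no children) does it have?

8

Leaves are exactly the stored words that no other stored word extends.
Those words: "finsxi", "fipg", "fipixg", "fipq", "fkaj", "fo", "jp", "sjk"
Leaf count: 8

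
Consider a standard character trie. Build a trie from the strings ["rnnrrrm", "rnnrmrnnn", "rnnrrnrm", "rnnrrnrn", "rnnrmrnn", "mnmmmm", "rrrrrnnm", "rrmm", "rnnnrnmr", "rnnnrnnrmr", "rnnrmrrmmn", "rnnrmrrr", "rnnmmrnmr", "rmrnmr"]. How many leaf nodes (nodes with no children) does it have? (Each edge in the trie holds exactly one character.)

Leaves are exactly the stored words that no other stored word extends.
Those words: "mnmmmm", "rmrnmr", "rnnmmrnmr", "rnnnrnmr", "rnnnrnnrmr", "rnnrmrnnn", "rnnrmrrmmn", "rnnrmrrr", "rnnrrnrm", "rnnrrnrn", "rnnrrrm", "rrmm", "rrrrrnnm"
Leaf count: 13

13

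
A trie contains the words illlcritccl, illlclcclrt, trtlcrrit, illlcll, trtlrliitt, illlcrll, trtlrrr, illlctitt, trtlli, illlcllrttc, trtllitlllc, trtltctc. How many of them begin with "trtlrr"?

Traverse to the node for "trtlrr", then collect every word in that subtree.
Matches: "trtlrrr"
Count: 1

1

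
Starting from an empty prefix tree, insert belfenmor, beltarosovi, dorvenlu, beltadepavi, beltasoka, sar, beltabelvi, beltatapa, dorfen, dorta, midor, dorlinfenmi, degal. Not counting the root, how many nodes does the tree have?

69

Insert word by word; a character creates a node only if that edge doesn't already exist:
  "belfenmor" → 9 new (b, e, l, f, e, n, m, o, r)
  "beltarosovi" → prefix "bel" already present; 8 new (t, a, r, o, s, o, v, i)
  "dorvenlu" → 8 new (d, o, r, v, e, n, l, u)
  "beltadepavi" → prefix "belta" already present; 6 new (d, e, p, a, v, i)
  "beltasoka" → prefix "belta" already present; 4 new (s, o, k, a)
  "sar" → 3 new (s, a, r)
  "beltabelvi" → prefix "belta" already present; 5 new (b, e, l, v, i)
  "beltatapa" → prefix "belta" already present; 4 new (t, a, p, a)
  "dorfen" → prefix "dor" already present; 3 new (f, e, n)
  "dorta" → prefix "dor" already present; 2 new (t, a)
  "midor" → 5 new (m, i, d, o, r)
  "dorlinfenmi" → prefix "dor" already present; 8 new (l, i, n, f, e, n, m, i)
  "degal" → prefix "d" already present; 4 new (e, g, a, l)
Total nodes = 9 + 8 + 8 + 6 + 4 + 3 + 5 + 4 + 3 + 2 + 5 + 8 + 4 = 69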